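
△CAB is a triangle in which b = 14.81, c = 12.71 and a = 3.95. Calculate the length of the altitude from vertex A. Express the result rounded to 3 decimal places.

h_A ≈ 11.534

Semiperimeter s = (12.71 + 3.95 + 14.81)/2 = 15.735.
Heron's formula: area = √(15.735·3.025·11.785·0.925) ≈ 22.779.
The altitude from A has length 2·area/a ≈ 11.534.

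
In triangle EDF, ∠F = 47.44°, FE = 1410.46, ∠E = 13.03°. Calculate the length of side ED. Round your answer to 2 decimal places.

1194.01

The third angle is ∠D = 180° − ∠F − ∠E = 119.53°.
Law of sines: ED = FE·sin F/sin D ≈ 1194.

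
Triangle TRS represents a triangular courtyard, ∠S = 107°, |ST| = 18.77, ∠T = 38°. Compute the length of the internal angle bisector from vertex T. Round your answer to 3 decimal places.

The third angle is ∠R = 180° − ∠S − ∠T = 35.00°.
Law of sines: |RS| = |ST|·sin T/sin R ≈ 20.147.
Law of sines: |TR| = |ST|·sin S/sin R ≈ 31.295.
The bisector from T has length 2·|ST|·|TR|·cos(∠T/2)/(|ST|+|TR|) ≈ 22.187.

t_T ≈ 22.187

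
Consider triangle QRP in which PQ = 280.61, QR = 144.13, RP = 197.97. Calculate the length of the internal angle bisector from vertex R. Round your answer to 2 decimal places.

96.62

By the law of cosines, cos R = (QR² + RP² − PQ²) / (2·QR·RP) ≈ -0.32902, so ∠R ≈ 109.21°.
The bisector from R has length 2·QR·RP·cos(∠R/2)/(QR+RP) ≈ 96.62.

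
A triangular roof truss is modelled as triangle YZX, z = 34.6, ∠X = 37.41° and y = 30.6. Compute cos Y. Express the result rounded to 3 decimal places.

By the law of cosines, x² = y² + z² − 2·y·z·cos X = 451.56, so x ≈ 21.25.
Law of cosines again: cos Y = (z² + x² − y²)/(2·z·x) ≈ 0.48443, so ∠Y ≈ 61.02°.

cos Y ≈ 0.484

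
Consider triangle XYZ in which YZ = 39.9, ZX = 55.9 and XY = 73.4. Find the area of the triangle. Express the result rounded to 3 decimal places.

1102.526

Semiperimeter s = (39.9 + 55.9 + 73.4)/2 = 84.6.
Heron's formula: area = √(84.6·44.7·28.7·11.2) ≈ 1102.5.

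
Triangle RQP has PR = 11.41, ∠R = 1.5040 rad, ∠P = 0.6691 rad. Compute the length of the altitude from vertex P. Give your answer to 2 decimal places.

The third angle is ∠Q = π − ∠P − ∠R = 0.9685 rad.
Law of sines: QP = PR·sin R/sin Q ≈ 13.816.
Law of sines: RQ = PR·sin P/sin Q ≈ 8.5887.
Area = ½·PR·QP·sin P ≈ 48.889.
The altitude from P has length 2·area/RQ ≈ 11.385.

h_P ≈ 11.38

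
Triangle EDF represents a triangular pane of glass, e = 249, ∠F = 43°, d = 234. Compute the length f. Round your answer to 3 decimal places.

By the law of cosines, f² = e² + d² − 2·e·d·cos F = 31531, so f ≈ 177.57.

177.569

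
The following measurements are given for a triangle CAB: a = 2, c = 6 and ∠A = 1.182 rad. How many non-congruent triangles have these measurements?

c·sin A = 6·sin(1.182 rad) ≈ 5.552.
Since a = 2 < 5.552 = c sin A, no triangle exists.

0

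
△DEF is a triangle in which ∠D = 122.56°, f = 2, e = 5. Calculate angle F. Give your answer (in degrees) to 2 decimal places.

By the law of cosines, d² = e² + f² − 2·e·f·cos D = 39.764, so d ≈ 6.3058.
Law of cosines again: cos F = (d² + e² − f²)/(2·d·e) ≈ 0.96361, so ∠F ≈ 15.50°.

∠F ≈ 15.50°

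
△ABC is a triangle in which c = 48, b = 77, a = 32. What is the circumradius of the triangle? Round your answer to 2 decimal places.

By the law of cosines, cos A = (b² + c² − a²) / (2·b·c) ≈ 0.97524, so ∠A ≈ 12.78°.
Circumradius = a/(2 sin A) ≈ 72.354.

R ≈ 72.35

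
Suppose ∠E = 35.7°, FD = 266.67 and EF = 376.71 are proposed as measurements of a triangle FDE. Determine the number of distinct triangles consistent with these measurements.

2

EF·sin E = 376.71·sin(35.7°) ≈ 219.8.
Since EF sin E < FD < EF (219.8 < 266.67 < 376.71), two triangles exist.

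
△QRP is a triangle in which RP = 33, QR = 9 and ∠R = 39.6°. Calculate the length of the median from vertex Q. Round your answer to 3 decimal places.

By the law of cosines, PQ² = QR² + RP² − 2·QR·RP·cos R = 712.32, so PQ ≈ 26.689.
Median from Q: ½√(2·PQ² + 2·QR² − RP²) ≈ 11.154.

11.154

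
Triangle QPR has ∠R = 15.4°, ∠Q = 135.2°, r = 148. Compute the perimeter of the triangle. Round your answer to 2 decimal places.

The third angle is ∠P = 180° − ∠R − ∠Q = 29.40°.
Law of sines: q = r·sin Q/sin R ≈ 392.71.
Law of sines: p = r·sin P/sin R ≈ 273.59.
Semiperimeter s = (392.71+273.59+148)/2 = 407.15.
Perimeter = 392.71 + 273.59 + 148 = 814.3.

perimeter ≈ 814.30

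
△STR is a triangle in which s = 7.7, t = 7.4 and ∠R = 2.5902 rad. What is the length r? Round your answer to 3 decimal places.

By the law of cosines, r² = s² + t² − 2·s·t·cos R = 211.12, so r ≈ 14.53.

14.530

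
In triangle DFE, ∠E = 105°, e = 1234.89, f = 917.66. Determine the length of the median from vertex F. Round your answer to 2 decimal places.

m_F ≈ 863.47

Law of sines: sin F = f·sin E/e ≈ 0.71779.
Since e ≥ f, only the acute value applies: ∠F ≈ 45.87°.
Then ∠D = 180° − ∠E − ∠F ≈ 29.13°.
Law of sines gives d = e·sin D/sin E ≈ 622.3.
Median from F: ½√(2·e² + 2·d² − f²) ≈ 863.47.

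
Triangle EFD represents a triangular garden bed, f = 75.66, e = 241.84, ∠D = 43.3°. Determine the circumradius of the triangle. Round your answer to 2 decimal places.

By the law of cosines, d² = e² + f² − 2·e·f·cos D = 37578, so d ≈ 193.85.
Area = ½·e·f·sin D ≈ 6274.4.
Circumradius = d/(2 sin D) ≈ 141.33.

141.33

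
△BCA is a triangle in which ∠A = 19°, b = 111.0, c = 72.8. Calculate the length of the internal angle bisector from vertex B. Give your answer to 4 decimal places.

By the law of cosines, a² = b² + c² − 2·b·c·cos A = 2339.7, so a ≈ 48.371.
Law of cosines again: cos B = (c² + a² − b²)/(2·c·a) ≈ -0.66471, so ∠B ≈ 131.66°.
The bisector from B has length 2·c·a·cos(∠B/2)/(c+a) ≈ 23.798.

t_B ≈ 23.7982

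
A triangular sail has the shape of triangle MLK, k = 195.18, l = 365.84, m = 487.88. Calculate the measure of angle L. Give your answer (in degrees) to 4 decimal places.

By the law of cosines, cos L = (k² + m² − l²) / (2·k·m) ≈ 0.74709, so ∠L ≈ 41.66°.

∠L ≈ 41.6607°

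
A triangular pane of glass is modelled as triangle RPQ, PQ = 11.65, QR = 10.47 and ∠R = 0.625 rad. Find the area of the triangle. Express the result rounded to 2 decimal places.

56.36

Law of sines: sin P = QR·sin R/PQ ≈ 0.52583.
Since PQ ≥ QR, only the acute value applies: ∠P ≈ 0.554 rad.
Then ∠Q = π − ∠R − ∠P ≈ 1.963 rad.
Law of sines gives RP = PQ·sin Q/sin R ≈ 18.4.
Area = ½·PQ·QR·sin Q ≈ 56.359.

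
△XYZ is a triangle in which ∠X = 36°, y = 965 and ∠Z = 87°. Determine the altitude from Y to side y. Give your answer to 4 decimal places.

The third angle is ∠Y = 180° − ∠Z − ∠X = 57.00°.
Law of sines: x = y·sin X/sin Y ≈ 676.32.
Law of sines: z = y·sin Z/sin Y ≈ 1149.1.
Area = ½·y·x·sin Z ≈ 3.2588e+05.
The altitude from Y has length 2·area/y ≈ 675.4.

675.3968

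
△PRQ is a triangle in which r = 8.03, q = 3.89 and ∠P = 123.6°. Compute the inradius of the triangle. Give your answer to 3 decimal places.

1.151

By the law of cosines, p² = r² + q² − 2·r·q·cos P = 114.19, so p ≈ 10.686.
Area = ½·r·q·sin P ≈ 13.009.
Semiperimeter s = (10.686+8.03+3.89)/2 = 11.303.
Inradius = area/s = 13.009/11.303 ≈ 1.1509.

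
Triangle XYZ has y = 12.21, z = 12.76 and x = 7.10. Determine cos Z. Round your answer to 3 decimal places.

By the law of cosines, cos Z = (x² + y² − z²) / (2·x·y) ≈ 0.21154, so ∠Z ≈ 77.79°.

0.212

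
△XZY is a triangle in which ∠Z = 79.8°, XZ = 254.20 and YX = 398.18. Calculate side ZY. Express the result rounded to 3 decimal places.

354.783

Law of sines: sin Y = XZ·sin Z/YX ≈ 0.62832.
Since YX ≥ XZ, only the acute value applies: ∠Y ≈ 38.93°.
Then ∠X = 180° − ∠Z − ∠Y ≈ 61.27°.
Law of sines gives ZY = YX·sin X/sin Z ≈ 354.78.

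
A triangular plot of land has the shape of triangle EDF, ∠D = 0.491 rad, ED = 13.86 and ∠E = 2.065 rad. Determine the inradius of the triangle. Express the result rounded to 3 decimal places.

r ≈ 3.021

The third angle is ∠F = π − ∠E − ∠D = 0.586 rad.
Law of sines: DF = ED·sin E/sin F ≈ 22.077.
Law of sines: FE = ED·sin D/sin F ≈ 11.824.
Area = ½·ED·DF·sin D ≈ 72.136.
Semiperimeter s = (22.077+11.824+13.86)/2 = 23.88.
Inradius = area/s = 72.136/23.88 ≈ 3.0207.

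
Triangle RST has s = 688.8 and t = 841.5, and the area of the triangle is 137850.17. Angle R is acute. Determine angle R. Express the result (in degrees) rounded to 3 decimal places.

From area = ½·s·t·sin R, we get sin R = 2·area/(s·t) ≈ 0.47565.
Taking the acute solution, ∠R ≈ 28.40°.

∠R ≈ 28.402°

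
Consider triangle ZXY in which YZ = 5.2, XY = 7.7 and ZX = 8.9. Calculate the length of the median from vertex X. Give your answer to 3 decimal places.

Median from X: ½√(2·ZX² + 2·XY² − YZ²) ≈ 7.9051.

m_X ≈ 7.905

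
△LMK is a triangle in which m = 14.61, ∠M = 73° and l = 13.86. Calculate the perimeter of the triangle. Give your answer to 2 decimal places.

38.67

Law of sines: sin L = l·sin M/m ≈ 0.90721.
Since m ≥ l, only the acute value applies: ∠L ≈ 65.12°.
Then ∠K = 180° − ∠M − ∠L ≈ 41.88°.
Law of sines gives k = m·sin K/sin M ≈ 10.198.
Semiperimeter s = (13.86+14.61+10.198)/2 = 19.334.
Perimeter = 13.86 + 14.61 + 10.198 = 38.668.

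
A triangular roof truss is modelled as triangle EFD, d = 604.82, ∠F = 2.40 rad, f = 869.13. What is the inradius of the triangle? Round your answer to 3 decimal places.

r ≈ 73.086

Law of sines: sin D = d·sin F/f ≈ 0.47005.
Since f ≥ d, only the acute value applies: ∠D ≈ 0.489 rad.
Then ∠E = π − ∠F − ∠D ≈ 0.252 rad.
Law of sines gives e = f·sin E/sin F ≈ 321.14.
Area = ½·f·d·sin E ≈ 65598.
Semiperimeter s = (321.14+869.13+604.82)/2 = 897.54.
Inradius = area/s = 65598/897.54 ≈ 73.086.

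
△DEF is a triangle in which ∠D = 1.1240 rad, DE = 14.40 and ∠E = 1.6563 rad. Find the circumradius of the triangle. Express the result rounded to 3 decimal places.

The third angle is ∠F = π − ∠D − ∠E = 0.3613 rad.
Law of sines: EF = DE·sin D/sin F ≈ 36.738.
Law of sines: FD = DE·sin E/sin F ≈ 40.589.
Circumradius = DE/(2 sin F) ≈ 20.369.

R ≈ 20.369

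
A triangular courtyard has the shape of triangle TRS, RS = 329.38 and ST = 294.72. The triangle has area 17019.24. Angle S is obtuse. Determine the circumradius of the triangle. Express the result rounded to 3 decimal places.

875.745

From area = ½·RS·ST·sin S, we get sin S = 2·area/(RS·ST) ≈ 0.35064.
Taking the obtuse solution, ∠S ≈ 159.47°.
Law of cosines then gives TR ≈ 614.15.
Circumradius = TR/(2 sin S) ≈ 875.75.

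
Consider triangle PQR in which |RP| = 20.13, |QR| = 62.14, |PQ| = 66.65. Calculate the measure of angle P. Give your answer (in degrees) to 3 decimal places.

∠P ≈ 68.440°

By the law of cosines, cos P = (|RP|² + |PQ|² − |QR|²) / (2·|RP|·|PQ|) ≈ 0.36748, so ∠P ≈ 68.44°.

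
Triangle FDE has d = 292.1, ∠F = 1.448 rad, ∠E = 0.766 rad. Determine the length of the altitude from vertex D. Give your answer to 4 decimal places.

251.1638

The third angle is ∠D = π − ∠E − ∠F = 0.928 rad.
Law of sines: f = d·sin F/sin D ≈ 362.29.
Law of sines: e = d·sin E/sin D ≈ 253.07.
Area = ½·d·f·sin E ≈ 36682.
The altitude from D has length 2·area/d ≈ 251.16.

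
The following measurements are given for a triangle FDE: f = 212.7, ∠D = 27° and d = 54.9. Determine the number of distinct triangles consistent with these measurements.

f·sin D = 212.7·sin(27°) ≈ 96.56.
Since d = 54.9 < 96.56 = f sin D, no triangle exists.

0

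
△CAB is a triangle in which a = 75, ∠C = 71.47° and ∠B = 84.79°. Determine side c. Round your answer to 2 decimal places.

176.64

The third angle is ∠A = 180° − ∠B − ∠C = 23.74°.
Law of sines: c = a·sin C/sin A ≈ 176.64.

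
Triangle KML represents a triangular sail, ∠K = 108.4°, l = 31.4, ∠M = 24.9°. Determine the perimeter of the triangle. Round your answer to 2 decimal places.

perimeter ≈ 90.51

The third angle is ∠L = 180° − ∠K − ∠M = 46.70°.
Law of sines: k = l·sin K/sin L ≈ 40.94.
Law of sines: m = l·sin M/sin L ≈ 18.166.
Semiperimeter s = (40.94+18.166+31.4)/2 = 45.253.
Perimeter = 40.94 + 18.166 + 31.4 = 90.505.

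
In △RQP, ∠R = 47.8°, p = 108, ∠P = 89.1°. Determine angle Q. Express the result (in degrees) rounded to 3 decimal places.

43.100

The third angle is ∠Q = 180° − ∠P − ∠R = 43.10°.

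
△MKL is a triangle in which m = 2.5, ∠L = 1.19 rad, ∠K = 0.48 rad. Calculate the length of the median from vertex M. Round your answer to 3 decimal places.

m_M ≈ 1.353

The third angle is ∠M = π − ∠K − ∠L = 1.472 rad.
Law of sines: k = m·sin K/sin M ≈ 1.1602.
Law of sines: l = m·sin L/sin M ≈ 2.3324.
Median from M: ½√(2·k² + 2·l² − m²) ≈ 1.353.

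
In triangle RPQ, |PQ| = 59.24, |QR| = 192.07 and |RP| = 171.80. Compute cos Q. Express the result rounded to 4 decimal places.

0.4783

By the law of cosines, cos Q = (|PQ|² + |QR|² − |RP|²) / (2·|PQ|·|QR|) ≈ 0.47833, so ∠Q ≈ 61.42°.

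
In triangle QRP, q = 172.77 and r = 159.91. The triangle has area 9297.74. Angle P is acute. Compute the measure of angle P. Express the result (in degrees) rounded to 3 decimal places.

∠P ≈ 42.305°

From area = ½·q·r·sin P, we get sin P = 2·area/(q·r) ≈ 0.67307.
Taking the acute solution, ∠P ≈ 42.30°.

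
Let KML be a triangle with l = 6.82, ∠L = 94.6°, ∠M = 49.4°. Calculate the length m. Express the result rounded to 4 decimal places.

The third angle is ∠K = 180° − ∠M − ∠L = 36.00°.
Law of sines: m = l·sin M/sin L ≈ 5.195.

5.1950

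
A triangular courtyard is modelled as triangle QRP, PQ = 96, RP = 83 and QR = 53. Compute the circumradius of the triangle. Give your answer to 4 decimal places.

48.0722

By the law of cosines, cos Q = (PQ² + QR² − RP²) / (2·PQ·QR) ≈ 0.50472, so ∠Q ≈ 59.69°.
Circumradius = RP/(2 sin Q) ≈ 48.072.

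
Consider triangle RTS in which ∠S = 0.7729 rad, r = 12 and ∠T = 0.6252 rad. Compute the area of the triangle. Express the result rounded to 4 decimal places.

The third angle is ∠R = π − ∠T − ∠S = 1.7435 rad.
Law of sines: t = r·sin T/sin R ≈ 7.1292.
Law of sines: s = r·sin S/sin R ≈ 8.5051.
Area = ½·r·t·sin S ≈ 29.866.

area ≈ 29.8661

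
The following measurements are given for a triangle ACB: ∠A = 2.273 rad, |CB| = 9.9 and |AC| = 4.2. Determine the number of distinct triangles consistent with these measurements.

1

|AC|·sin A = 4.2·sin(2.273 rad) ≈ 3.206.
Since ∠A is not acute, a triangle exists only if |CB| > |AC|; here |CB| > |AC|, so there is exactly one triangle.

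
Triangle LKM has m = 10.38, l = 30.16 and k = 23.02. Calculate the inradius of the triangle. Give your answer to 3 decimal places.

r ≈ 3.091

Semiperimeter s = (30.16 + 23.02 + 10.38)/2 = 31.78.
Heron's formula: area = √(31.78·1.62·8.76·21.4) ≈ 98.241.
Inradius = area/s = 98.241/31.78 ≈ 3.0913.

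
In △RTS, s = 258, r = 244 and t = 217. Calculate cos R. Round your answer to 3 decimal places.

By the law of cosines, cos R = (t² + s² − r²) / (2·t·s) ≈ 0.48331, so ∠R ≈ 61.10°.

0.483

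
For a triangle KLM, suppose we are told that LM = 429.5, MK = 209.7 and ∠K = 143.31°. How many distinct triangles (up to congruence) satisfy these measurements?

1

MK·sin K = 209.7·sin(143.31°) ≈ 125.3.
Since ∠K is not acute, a triangle exists only if LM > MK; here LM > MK, so there is exactly one triangle.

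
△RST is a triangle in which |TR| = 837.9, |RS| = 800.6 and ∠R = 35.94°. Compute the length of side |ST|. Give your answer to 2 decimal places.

By the law of cosines, |ST|² = |TR|² + |RS|² − 2·|TR|·|RS|·cos R = 2.568e+05, so |ST| ≈ 506.75.

506.75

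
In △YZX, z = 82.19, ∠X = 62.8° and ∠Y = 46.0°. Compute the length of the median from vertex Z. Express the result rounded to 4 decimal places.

The third angle is ∠Z = 180° − ∠X − ∠Y = 71.20°.
Law of sines: y = z·sin Y/sin Z ≈ 62.455.
Law of sines: x = z·sin X/sin Z ≈ 77.221.
Median from Z: ½√(2·x² + 2·y² − z²) ≈ 56.948.

56.9475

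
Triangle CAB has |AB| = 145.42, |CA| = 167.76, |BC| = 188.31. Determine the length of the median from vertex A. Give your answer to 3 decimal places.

m_A ≈ 125.619

Median from A: ½√(2·|CA|² + 2·|AB|² − |BC|²) ≈ 125.62.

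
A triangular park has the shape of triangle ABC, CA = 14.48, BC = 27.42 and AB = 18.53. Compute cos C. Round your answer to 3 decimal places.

0.778

By the law of cosines, cos C = (BC² + CA² − AB²) / (2·BC·CA) ≈ 0.77846, so ∠C ≈ 38.88°.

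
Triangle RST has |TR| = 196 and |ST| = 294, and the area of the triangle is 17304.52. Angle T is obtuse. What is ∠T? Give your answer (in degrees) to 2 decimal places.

∠T ≈ 143.09°

From area = ½·|ST|·|TR|·sin T, we get sin T = 2·area/(|ST|·|TR|) ≈ 0.60060.
Taking the obtuse solution, ∠T ≈ 143.09°.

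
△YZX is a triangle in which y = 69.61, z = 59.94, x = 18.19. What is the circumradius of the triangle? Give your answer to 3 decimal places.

R ≈ 38.406

By the law of cosines, cos Y = (z² + x² − y²) / (2·z·x) ≈ -0.42276, so ∠Y ≈ 115.01°.
Circumradius = y/(2 sin Y) ≈ 38.406.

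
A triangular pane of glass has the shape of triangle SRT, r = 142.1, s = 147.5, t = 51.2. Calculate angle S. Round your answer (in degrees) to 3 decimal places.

∠S ≈ 85.832°

By the law of cosines, cos S = (r² + t² − s²) / (2·r·t) ≈ 0.07268, so ∠S ≈ 85.83°.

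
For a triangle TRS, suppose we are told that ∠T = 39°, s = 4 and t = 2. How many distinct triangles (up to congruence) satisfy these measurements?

s·sin T = 4·sin(39°) ≈ 2.517.
Since t = 2 < 2.517 = s sin T, no triangle exists.

0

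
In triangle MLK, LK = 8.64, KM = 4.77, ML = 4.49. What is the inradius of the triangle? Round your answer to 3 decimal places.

0.804

Semiperimeter s = (8.64 + 4.77 + 4.49)/2 = 8.95.
Heron's formula: area = √(8.95·0.31·4.18·4.46) ≈ 7.192.
Inradius = area/s = 7.192/8.95 ≈ 0.80357.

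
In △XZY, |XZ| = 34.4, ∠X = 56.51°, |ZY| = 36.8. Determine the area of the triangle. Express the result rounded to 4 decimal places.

Law of sines: sin Y = |XZ|·sin X/|ZY| ≈ 0.77959.
Since |ZY| ≥ |XZ|, only the acute value applies: ∠Y ≈ 51.22°.
Then ∠Z = 180° − ∠X − ∠Y ≈ 72.27°.
Law of sines gives |YX| = |ZY|·sin Z/sin X ≈ 42.029.
Area = ½·|ZY|·|XZ|·sin Z ≈ 602.88.

area ≈ 602.8849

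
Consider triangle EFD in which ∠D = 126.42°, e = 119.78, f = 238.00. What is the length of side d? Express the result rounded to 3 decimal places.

By the law of cosines, d² = e² + f² − 2·e·f·cos D = 1.0484e+05, so d ≈ 323.79.

323.792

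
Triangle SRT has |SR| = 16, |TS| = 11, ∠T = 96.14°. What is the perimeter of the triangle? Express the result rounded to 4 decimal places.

perimeter ≈ 37.5018

Law of sines: sin R = |TS|·sin T/|SR| ≈ 0.68356.
Since |SR| ≥ |TS|, only the acute value applies: ∠R ≈ 43.12°.
Then ∠S = 180° − ∠T − ∠R ≈ 40.74°.
Law of sines gives |RT| = |SR|·sin S/sin T ≈ 10.502.
Semiperimeter s = (10.502+11+16)/2 = 18.751.
Perimeter = 10.502 + 11 + 16 = 37.502.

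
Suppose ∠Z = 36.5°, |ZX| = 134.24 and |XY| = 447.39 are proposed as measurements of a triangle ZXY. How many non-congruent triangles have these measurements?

1

|ZX|·sin Z = 134.24·sin(36.5°) ≈ 79.85.
Since |XY| ≥ |ZX|, exactly one triangle exists.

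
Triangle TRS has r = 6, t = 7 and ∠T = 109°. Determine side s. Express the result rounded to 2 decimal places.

Law of sines: sin R = r·sin T/t ≈ 0.81044.
Since t ≥ r, only the acute value applies: ∠R ≈ 54.14°.
Then ∠S = 180° − ∠T − ∠R ≈ 16.86°.
Law of sines gives s = t·sin S/sin T ≈ 2.1473.

2.15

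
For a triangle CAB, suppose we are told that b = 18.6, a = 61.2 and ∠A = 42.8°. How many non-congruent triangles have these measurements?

b·sin A = 18.6·sin(42.8°) ≈ 12.64.
Since a ≥ b, exactly one triangle exists.

1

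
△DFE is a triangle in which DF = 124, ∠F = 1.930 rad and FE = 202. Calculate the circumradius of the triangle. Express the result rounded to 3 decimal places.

By the law of cosines, ED² = DF² + FE² − 2·DF·FE·cos F = 73790, so ED ≈ 271.64.
Area = ½·DF·FE·sin F ≈ 11725.
Circumradius = ED/(2 sin F) ≈ 145.08.

145.081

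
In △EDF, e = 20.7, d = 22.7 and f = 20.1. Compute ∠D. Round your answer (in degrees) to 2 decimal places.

By the law of cosines, cos D = (f² + e² − d²) / (2·f·e) ≈ 0.38120, so ∠D ≈ 67.59°.

67.59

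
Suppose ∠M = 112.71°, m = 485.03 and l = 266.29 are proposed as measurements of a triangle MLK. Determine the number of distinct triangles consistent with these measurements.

l·sin M = 266.29·sin(112.71°) ≈ 245.6.
Since ∠M is not acute, a triangle exists only if m > l; here m > l, so there is exactly one triangle.

1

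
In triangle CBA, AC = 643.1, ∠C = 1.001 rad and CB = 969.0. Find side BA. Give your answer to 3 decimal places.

By the law of cosines, BA² = AC² + CB² − 2·AC·CB·cos C = 6.8019e+05, so BA ≈ 824.74.

824.739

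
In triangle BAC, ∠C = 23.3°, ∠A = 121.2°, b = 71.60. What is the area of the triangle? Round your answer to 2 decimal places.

The third angle is ∠B = 180° − ∠A − ∠C = 35.50°.
Law of sines: a = b·sin A/sin B ≈ 105.47.
Law of sines: c = b·sin C/sin B ≈ 48.77.
Area = ½·b·a·sin C ≈ 1493.4.

area ≈ 1493.45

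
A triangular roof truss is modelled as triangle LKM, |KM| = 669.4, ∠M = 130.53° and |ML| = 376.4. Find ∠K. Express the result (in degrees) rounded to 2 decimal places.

By the law of cosines, |LK|² = |KM|² + |ML|² − 2·|KM|·|ML|·cos M = 9.1725e+05, so |LK| ≈ 957.73.
Law of cosines again: cos K = (|LK|² + |KM|² − |ML|²)/(2·|LK|·|KM|) ≈ 0.95434, so ∠K ≈ 17.38°.

17.38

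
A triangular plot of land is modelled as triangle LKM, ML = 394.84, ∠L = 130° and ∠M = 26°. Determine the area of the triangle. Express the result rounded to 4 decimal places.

64356.8707

The third angle is ∠K = 180° − ∠M − ∠L = 24.00°.
Law of sines: KM = ML·sin L/sin K ≈ 743.64.
Law of sines: LK = ML·sin M/sin K ≈ 425.55.
Area = ½·ML·KM·sin M ≈ 64357.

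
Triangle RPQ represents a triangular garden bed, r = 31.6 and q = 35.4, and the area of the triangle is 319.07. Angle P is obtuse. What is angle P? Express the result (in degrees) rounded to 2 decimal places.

∠P ≈ 145.22°

From area = ½·q·r·sin P, we get sin P = 2·area/(q·r) ≈ 0.57046.
Taking the obtuse solution, ∠P ≈ 145.22°.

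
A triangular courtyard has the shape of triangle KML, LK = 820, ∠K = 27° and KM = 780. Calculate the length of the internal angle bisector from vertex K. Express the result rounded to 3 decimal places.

By the law of cosines, ML² = LK² + KM² − 2·LK·KM·cos K = 1.4102e+05, so ML ≈ 375.53.
The bisector from K has length 2·LK·KM·cos(∠K/2)/(LK+KM) ≈ 777.41.

t_K ≈ 777.410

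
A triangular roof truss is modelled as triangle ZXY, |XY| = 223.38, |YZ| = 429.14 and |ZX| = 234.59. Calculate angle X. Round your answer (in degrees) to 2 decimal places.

By the law of cosines, cos X = (|ZX|² + |XY|² − |YZ|²) / (2·|ZX|·|XY|) ≈ -0.75597, so ∠X ≈ 139.11°.

139.11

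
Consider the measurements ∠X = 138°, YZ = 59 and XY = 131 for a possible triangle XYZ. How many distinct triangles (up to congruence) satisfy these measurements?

XY·sin X = 131·sin(138°) ≈ 87.66.
Since ∠X is not acute, a triangle exists only if YZ > XY; here YZ ≤ XY, so there is no triangle.

0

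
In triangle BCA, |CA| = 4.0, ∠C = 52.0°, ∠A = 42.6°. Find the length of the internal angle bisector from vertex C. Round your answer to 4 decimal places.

The third angle is ∠B = 180° − ∠C − ∠A = 85.40°.
Law of sines: |AB| = |CA|·sin C/sin B ≈ 3.1622.
Law of sines: |BC| = |CA|·sin A/sin B ≈ 2.7163.
The bisector from C has length 2·|BC|·|CA|·cos(∠C/2)/(|BC|+|CA|) ≈ 2.908.

2.9080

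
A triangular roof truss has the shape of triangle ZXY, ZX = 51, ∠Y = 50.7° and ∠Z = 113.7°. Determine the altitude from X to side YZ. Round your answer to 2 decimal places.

The third angle is ∠X = 180° − ∠Y − ∠Z = 15.60°.
Law of sines: XY = ZX·sin Z/sin Y ≈ 60.347.
Law of sines: YZ = ZX·sin X/sin Y ≈ 17.723.
Area = ½·ZX·XY·sin X ≈ 413.83.
The altitude from X has length 2·area/YZ ≈ 46.699.

h_X ≈ 46.70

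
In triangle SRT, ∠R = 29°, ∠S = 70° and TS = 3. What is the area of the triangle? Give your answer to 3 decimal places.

The third angle is ∠T = 180° − ∠S − ∠R = 81.00°.
Law of sines: RT = TS·sin S/sin R ≈ 5.8148.
Law of sines: SR = TS·sin T/sin R ≈ 6.1118.
Area = ½·TS·RT·sin T ≈ 8.6148.

8.615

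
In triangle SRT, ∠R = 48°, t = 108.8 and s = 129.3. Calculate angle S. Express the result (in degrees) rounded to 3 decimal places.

∠S ≈ 76.945°

By the law of cosines, r² = t² + s² − 2·t·s·cos R = 9729.5, so r ≈ 98.638.
Law of cosines again: cos S = (r² + t² − s²)/(2·r·t) ≈ 0.22589, so ∠S ≈ 76.94°.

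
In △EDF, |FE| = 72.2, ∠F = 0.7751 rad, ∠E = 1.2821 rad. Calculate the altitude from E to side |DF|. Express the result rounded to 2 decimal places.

The third angle is ∠D = π − ∠F − ∠E = 1.0844 rad.
Law of sines: |DF| = |FE|·sin E/sin D ≈ 78.292.
Law of sines: |ED| = |FE|·sin F/sin D ≈ 57.153.
Area = ½·|FE|·|DF|·sin F ≈ 1977.8.
The altitude from E has length 2·area/|DF| ≈ 50.525.

50.52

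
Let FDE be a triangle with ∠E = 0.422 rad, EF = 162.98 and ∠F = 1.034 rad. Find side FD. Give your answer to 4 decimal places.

The third angle is ∠D = π − ∠E − ∠F = 1.686 rad.
Law of sines: FD = EF·sin E/sin D ≈ 67.197.

67.1966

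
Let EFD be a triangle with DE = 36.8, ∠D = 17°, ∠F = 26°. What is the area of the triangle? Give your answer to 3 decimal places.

The third angle is ∠E = 180° − ∠F − ∠D = 137.00°.
Law of sines: FD = DE·sin E/sin F ≈ 57.252.
Law of sines: EF = DE·sin D/sin F ≈ 24.544.
Area = ½·DE·FD·sin D ≈ 307.99.

area ≈ 307.994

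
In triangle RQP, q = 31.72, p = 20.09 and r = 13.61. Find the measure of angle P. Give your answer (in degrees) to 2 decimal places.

24.16

By the law of cosines, cos P = (r² + q² − p²) / (2·r·q) ≈ 0.91240, so ∠P ≈ 24.16°.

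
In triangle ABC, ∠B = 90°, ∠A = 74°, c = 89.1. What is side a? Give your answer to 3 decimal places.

310.729

The third angle is ∠C = 180° − ∠A − ∠B = 16.00°.
Law of sines: a = c·sin A/sin C ≈ 310.73.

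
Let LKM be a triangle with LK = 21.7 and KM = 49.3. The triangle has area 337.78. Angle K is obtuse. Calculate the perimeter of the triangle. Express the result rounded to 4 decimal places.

perimeter ≈ 138.5310

From area = ½·LK·KM·sin K, we get sin K = 2·area/(LK·KM) ≈ 0.63148.
Taking the obtuse solution, ∠K ≈ 140.84°.
Law of cosines then gives ML ≈ 67.531.
Perimeter = 49.3 + 67.531 + 21.7 = 138.53.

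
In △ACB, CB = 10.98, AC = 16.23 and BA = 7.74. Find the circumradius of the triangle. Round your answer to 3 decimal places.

By the law of cosines, cos A = (BA² + AC² − CB²) / (2·BA·AC) ≈ 0.80704, so ∠A ≈ 36.19°.
Circumradius = CB/(2 sin A) ≈ 9.2972.

R ≈ 9.297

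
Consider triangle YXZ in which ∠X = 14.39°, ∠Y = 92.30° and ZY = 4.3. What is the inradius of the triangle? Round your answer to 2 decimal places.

1.87

The third angle is ∠Z = 180° − ∠Y − ∠X = 73.31°.
Law of sines: XZ = ZY·sin Y/sin X ≈ 17.288.
Law of sines: YX = ZY·sin Z/sin X ≈ 16.573.
Area = ½·ZY·XZ·sin Z ≈ 35.604.
Semiperimeter s = (17.288+4.3+16.573)/2 = 19.081.
Inradius = area/s = 35.604/19.081 ≈ 1.866.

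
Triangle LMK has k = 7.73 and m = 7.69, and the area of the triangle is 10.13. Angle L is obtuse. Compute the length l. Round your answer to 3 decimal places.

15.187

From area = ½·m·k·sin L, we get sin L = 2·area/(m·k) ≈ 0.34083.
Taking the obtuse solution, ∠L ≈ 2.794 rad.
Law of cosines then gives l ≈ 15.187.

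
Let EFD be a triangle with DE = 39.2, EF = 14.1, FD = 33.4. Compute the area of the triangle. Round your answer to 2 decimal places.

Semiperimeter s = (33.4 + 39.2 + 14.1)/2 = 43.35.
Heron's formula: area = √(43.35·9.95·4.15·29.25) ≈ 228.82.

area ≈ 228.82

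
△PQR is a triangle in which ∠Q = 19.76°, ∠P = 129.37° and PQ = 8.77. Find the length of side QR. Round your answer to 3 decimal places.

13.214

The third angle is ∠R = 180° − ∠P − ∠Q = 30.87°.
Law of sines: QR = PQ·sin P/sin R ≈ 13.214.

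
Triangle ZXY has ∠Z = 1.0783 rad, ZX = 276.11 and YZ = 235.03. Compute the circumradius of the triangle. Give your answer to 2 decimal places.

By the law of cosines, XY² = YZ² + ZX² − 2·YZ·ZX·cos Z = 70108, so XY ≈ 264.78.
Area = ½·YZ·ZX·sin Z ≈ 28591.
Circumradius = XY/(2 sin Z) ≈ 150.25.

150.25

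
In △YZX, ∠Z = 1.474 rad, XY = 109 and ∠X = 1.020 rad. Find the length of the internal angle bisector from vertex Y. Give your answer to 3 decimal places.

The third angle is ∠Y = π − ∠Z − ∠X = 0.648 rad.
Law of sines: ZX = XY·sin Y/sin Z ≈ 66.065.
Law of sines: YZ = XY·sin X/sin Z ≈ 93.317.
The bisector from Y has length 2·XY·YZ·cos(∠Y/2)/(XY+YZ) ≈ 95.325.

95.325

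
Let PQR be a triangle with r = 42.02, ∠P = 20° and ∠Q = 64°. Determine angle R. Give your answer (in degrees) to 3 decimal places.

The third angle is ∠R = 180° − ∠P − ∠Q = 96.00°.

∠R ≈ 96.000°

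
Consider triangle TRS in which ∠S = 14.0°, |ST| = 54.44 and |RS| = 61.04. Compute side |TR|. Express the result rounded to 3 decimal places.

By the law of cosines, |TR|² = |RS|² + |ST|² − 2·|RS|·|ST|·cos S = 240.98, so |TR| ≈ 15.523.

15.523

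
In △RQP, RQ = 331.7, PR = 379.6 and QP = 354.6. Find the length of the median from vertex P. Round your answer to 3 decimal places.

Median from P: ½√(2·QP² + 2·PR² − RQ²) ≈ 327.74.

m_P ≈ 327.738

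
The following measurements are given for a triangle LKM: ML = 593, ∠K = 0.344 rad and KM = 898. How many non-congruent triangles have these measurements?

KM·sin K = 898·sin(0.344 rad) ≈ 302.9.
Since KM sin K < ML < KM (302.9 < 593 < 898), two triangles exist.

2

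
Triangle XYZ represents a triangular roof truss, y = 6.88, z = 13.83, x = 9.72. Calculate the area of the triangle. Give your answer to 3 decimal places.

31.067

Semiperimeter s = (9.72 + 6.88 + 13.83)/2 = 15.215.
Heron's formula: area = √(15.215·5.495·8.335·1.385) ≈ 31.067.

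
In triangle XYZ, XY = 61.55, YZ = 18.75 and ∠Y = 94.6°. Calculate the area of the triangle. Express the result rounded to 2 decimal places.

Area = ½·XY·YZ·sin Y ≈ 575.17.

575.17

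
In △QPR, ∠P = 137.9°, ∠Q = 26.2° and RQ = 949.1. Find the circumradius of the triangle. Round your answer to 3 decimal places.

The third angle is ∠R = 180° − ∠Q − ∠P = 15.90°.
Law of sines: PR = RQ·sin Q/sin P ≈ 625.02.
Law of sines: QP = RQ·sin R/sin P ≈ 387.83.
Circumradius = RQ/(2 sin P) ≈ 707.83.

707.833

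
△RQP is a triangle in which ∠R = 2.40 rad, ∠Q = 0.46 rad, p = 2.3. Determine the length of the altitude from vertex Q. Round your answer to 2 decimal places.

1.55

The third angle is ∠P = π − ∠R − ∠Q = 0.282 rad.
Law of sines: r = p·sin R/sin P ≈ 5.5907.
Law of sines: q = p·sin Q/sin P ≈ 3.6745.
Area = ½·p·r·sin Q ≈ 2.8543.
The altitude from Q has length 2·area/q ≈ 1.5536.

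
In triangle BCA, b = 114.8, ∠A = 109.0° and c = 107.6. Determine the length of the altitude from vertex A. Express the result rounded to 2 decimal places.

By the law of cosines, a² = b² + c² − 2·b·c·cos A = 32800, so a ≈ 181.11.
Area = ½·b·c·sin A ≈ 5839.7.
The altitude from A has length 2·area/a ≈ 64.489.

64.49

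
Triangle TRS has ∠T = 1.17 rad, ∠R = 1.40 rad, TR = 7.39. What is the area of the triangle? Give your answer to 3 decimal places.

The third angle is ∠S = π − ∠T − ∠R = 0.572 rad.
Law of sines: RS = TR·sin T/sin S ≈ 12.578.
Law of sines: ST = TR·sin R/sin S ≈ 13.462.
Area = ½·TR·RS·sin R ≈ 45.799.

45.799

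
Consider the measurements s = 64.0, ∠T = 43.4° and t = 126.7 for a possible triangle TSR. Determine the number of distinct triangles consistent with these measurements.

s·sin T = 64.0·sin(43.4°) ≈ 43.97.
Since t ≥ s, exactly one triangle exists.

1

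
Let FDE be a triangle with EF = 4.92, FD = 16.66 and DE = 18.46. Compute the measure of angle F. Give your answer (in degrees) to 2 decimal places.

By the law of cosines, cos F = (EF² + FD² − DE²) / (2·EF·FD) ≈ -0.23796, so ∠F ≈ 103.77°.

103.77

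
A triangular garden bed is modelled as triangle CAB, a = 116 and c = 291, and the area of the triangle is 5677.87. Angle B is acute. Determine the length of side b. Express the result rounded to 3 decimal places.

185.903

From area = ½·c·a·sin B, we get sin B = 2·area/(c·a) ≈ 0.33641.
Taking the acute solution, ∠B ≈ 19.66°.
Law of cosines then gives b ≈ 185.9.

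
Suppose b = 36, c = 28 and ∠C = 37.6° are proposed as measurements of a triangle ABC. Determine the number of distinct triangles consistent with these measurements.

b·sin C = 36·sin(37.6°) ≈ 21.97.
Since b sin C < c < b (21.97 < 28 < 36), two triangles exist.

2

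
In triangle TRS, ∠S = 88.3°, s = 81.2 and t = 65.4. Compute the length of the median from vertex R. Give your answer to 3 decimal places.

Law of sines: sin T = t·sin S/s ≈ 0.80506.
Since s ≥ t, only the acute value applies: ∠T ≈ 53.62°.
Then ∠R = 180° − ∠S − ∠T ≈ 38.08°.
Law of sines gives r = s·sin R/sin S ≈ 50.107.
Median from R: ½√(2·s² + 2·t² − r²) ≈ 69.337.

69.337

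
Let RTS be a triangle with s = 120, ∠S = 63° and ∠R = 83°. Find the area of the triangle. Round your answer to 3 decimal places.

area ≈ 4485.016

The third angle is ∠T = 180° − ∠S − ∠R = 34.00°.
Law of sines: r = s·sin R/sin S ≈ 133.68.
Law of sines: t = s·sin T/sin S ≈ 75.312.
Area = ½·s·r·sin T ≈ 4485.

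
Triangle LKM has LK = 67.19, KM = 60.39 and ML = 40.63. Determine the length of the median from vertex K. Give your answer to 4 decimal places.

m_K ≈ 60.5642

Median from K: ½√(2·LK² + 2·KM² − ML²) ≈ 60.564.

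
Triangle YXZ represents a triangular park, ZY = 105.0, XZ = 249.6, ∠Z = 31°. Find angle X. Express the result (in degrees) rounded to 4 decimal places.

18.7188

By the law of cosines, YX² = XZ² + ZY² − 2·XZ·ZY·cos Z = 28396, so YX ≈ 168.51.
Law of cosines again: cos X = (YX² + XZ² − ZY²)/(2·YX·XZ) ≈ 0.94711, so ∠X ≈ 18.72°.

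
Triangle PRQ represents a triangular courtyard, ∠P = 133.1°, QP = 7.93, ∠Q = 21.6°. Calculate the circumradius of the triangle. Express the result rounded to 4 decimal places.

The third angle is ∠R = 180° − ∠Q − ∠P = 25.30°.
Law of sines: RQ = QP·sin P/sin R ≈ 13.549.
Law of sines: PR = QP·sin Q/sin R ≈ 6.8309.
Circumradius = QP/(2 sin R) ≈ 9.2779.

9.2779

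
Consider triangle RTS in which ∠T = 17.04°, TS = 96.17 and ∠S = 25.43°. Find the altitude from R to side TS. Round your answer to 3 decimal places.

The third angle is ∠R = 180° − ∠T − ∠S = 137.53°.
Law of sines: SR = TS·sin T/sin R ≈ 41.738.
Law of sines: RT = TS·sin S/sin R ≈ 61.161.
Area = ½·TS·SR·sin S ≈ 861.81.
The altitude from R has length 2·area/TS ≈ 17.923.

17.923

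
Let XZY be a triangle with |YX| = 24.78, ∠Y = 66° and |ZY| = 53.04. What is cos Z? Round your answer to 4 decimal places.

By the law of cosines, |XZ|² = |ZY|² + |YX|² − 2·|ZY|·|YX|·cos Y = 2358.1, so |XZ| ≈ 48.56.
Law of cosines again: cos Z = (|XZ|² + |ZY|² − |YX|²)/(2·|XZ|·|ZY|) ≈ 0.88469, so ∠Z ≈ 27.79°.

cos Z ≈ 0.8847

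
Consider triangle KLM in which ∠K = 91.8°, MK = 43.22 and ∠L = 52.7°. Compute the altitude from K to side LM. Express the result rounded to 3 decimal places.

The third angle is ∠M = 180° − ∠K − ∠L = 35.50°.
Law of sines: LM = MK·sin K/sin L ≈ 54.306.
Law of sines: KL = MK·sin M/sin L ≈ 31.551.
Area = ½·MK·LM·sin M ≈ 681.48.
The altitude from K has length 2·area/LM ≈ 25.098.

25.098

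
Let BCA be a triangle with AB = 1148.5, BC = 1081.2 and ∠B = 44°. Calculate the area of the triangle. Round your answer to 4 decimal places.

area ≈ 431298.8639

Area = ½·AB·BC·sin B ≈ 4.313e+05.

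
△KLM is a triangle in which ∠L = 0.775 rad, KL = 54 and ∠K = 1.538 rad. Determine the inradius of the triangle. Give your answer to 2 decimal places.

15.50

The third angle is ∠M = π − ∠K − ∠L = 0.829 rad.
Law of sines: LM = KL·sin K/sin M ≈ 73.233.
Law of sines: MK = KL·sin L/sin M ≈ 51.27.
Area = ½·KL·LM·sin L ≈ 1383.5.
Semiperimeter s = (73.233+51.27+54)/2 = 89.251.
Inradius = area/s = 1383.5/89.251 ≈ 15.502.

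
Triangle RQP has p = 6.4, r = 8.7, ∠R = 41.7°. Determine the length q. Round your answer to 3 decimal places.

Law of sines: sin P = p·sin R/r ≈ 0.48936.
Since r ≥ p, only the acute value applies: ∠P ≈ 29.30°.
Then ∠Q = 180° − ∠R − ∠P ≈ 109.00°.
Law of sines gives q = r·sin Q/sin R ≈ 12.366.

12.366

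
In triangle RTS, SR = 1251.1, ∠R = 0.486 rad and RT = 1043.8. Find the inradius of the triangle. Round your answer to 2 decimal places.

211.61

By the law of cosines, TS² = SR² + RT² − 2·SR·RT·cos R = 3.454e+05, so TS ≈ 587.71.
Area = ½·SR·RT·sin R ≈ 3.0499e+05.
Semiperimeter s = (587.71+1251.1+1043.8)/2 = 1441.3.
Inradius = area/s = 3.0499e+05/1441.3 ≈ 211.61.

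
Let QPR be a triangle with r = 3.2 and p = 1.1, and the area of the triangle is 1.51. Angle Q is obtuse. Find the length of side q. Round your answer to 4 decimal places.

From area = ½·p·r·sin Q, we get sin Q = 2·area/(p·r) ≈ 0.85795.
Taking the obtuse solution, ∠Q ≈ 120.91°.
Law of cosines then gives q ≈ 3.8816.

3.8816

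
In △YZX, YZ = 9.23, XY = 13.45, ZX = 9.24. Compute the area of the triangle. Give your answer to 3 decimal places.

42.564

Semiperimeter s = (9.24 + 13.45 + 9.23)/2 = 15.96.
Heron's formula: area = √(15.96·6.72·2.51·6.73) ≈ 42.564.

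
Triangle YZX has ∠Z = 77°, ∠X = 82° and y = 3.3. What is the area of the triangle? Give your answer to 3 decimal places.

14.660

The third angle is ∠Y = 180° − ∠Z − ∠X = 21.00°.
Law of sines: z = y·sin Z/sin Y ≈ 8.9724.
Law of sines: x = y·sin X/sin Y ≈ 9.1188.
Area = ½·y·z·sin X ≈ 14.66.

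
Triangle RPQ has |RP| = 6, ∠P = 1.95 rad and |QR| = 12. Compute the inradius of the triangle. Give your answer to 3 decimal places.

Law of sines: sin Q = |RP|·sin P/|QR| ≈ 0.46448.
Since |QR| ≥ |RP|, only the acute value applies: ∠Q ≈ 0.483 rad.
Then ∠R = π − ∠P − ∠Q ≈ 0.709 rad.
Law of sines gives |PQ| = |QR|·sin R/sin P ≈ 8.4059.
Area = ½·|QR|·|RP|·sin R ≈ 23.426.
Semiperimeter s = (8.4059+12+6)/2 = 13.203.
Inradius = area/s = 23.426/13.203 ≈ 1.7743.

1.774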